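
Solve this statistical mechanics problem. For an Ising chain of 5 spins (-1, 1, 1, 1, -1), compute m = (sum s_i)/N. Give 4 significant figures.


Step 1: Count up spins (+1): 3, down spins (-1): 2
Step 2: Total magnetization M = 3 - 2 = 1
Step 3: m = M/N = 1/5 = 0.2

0.2


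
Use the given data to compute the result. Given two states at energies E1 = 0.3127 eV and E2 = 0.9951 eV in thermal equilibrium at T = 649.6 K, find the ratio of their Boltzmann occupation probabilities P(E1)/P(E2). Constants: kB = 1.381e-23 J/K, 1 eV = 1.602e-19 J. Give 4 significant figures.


Step 1: Compute energy difference dE = E1 - E2 = 0.3127 - 0.9951 = -0.6824 eV
Step 2: Convert to Joules: dE_J = -0.6824 * 1.602e-19 = -1.093e-19 J
Step 3: Compute exponent = -dE_J / (kB * T) = -(-1.093e-19) / (1.381e-23 * 649.6) = 12.19
Step 4: P(E1)/P(E2) = exp(12.19) = 1.96e+05

1.96e+05


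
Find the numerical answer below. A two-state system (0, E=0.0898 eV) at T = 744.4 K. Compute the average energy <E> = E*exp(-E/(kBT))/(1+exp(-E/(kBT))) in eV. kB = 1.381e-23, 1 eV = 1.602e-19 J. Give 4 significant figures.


Step 1: beta*E = 0.0898*1.602e-19/(1.381e-23*744.4) = 1.399
Step 2: exp(-beta*E) = 0.2467
Step 3: <E> = 0.0898*0.2467/(1+0.2467) = 0.01777 eV

0.01777


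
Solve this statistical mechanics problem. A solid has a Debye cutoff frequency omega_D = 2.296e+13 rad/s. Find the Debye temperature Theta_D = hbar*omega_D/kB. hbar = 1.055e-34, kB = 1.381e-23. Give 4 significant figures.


Step 1: hbar*omega_D = 1.055e-34 * 2.296e+13 = 2.422e-21 J
Step 2: Theta_D = 2.422e-21 / 1.381e-23
Step 3: Theta_D = 175.4 K

175.4


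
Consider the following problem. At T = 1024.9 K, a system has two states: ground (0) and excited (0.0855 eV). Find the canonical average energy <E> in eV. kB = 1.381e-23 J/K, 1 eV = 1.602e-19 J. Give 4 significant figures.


Step 1: beta*E = 0.0855*1.602e-19/(1.381e-23*1024.9) = 0.9677
Step 2: exp(-beta*E) = 0.3799
Step 3: <E> = 0.0855*0.3799/(1+0.3799) = 0.02354 eV

0.02354


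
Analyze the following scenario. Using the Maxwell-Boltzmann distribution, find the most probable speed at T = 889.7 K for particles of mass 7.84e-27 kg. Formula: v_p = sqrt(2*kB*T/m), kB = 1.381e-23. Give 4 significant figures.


Step 1: Numerator = 2*kB*T = 2*1.381e-23*889.7 = 2.457e-20
Step 2: Ratio = 2.457e-20 / 7.84e-27 = 3.134e+06
Step 3: v_p = sqrt(3.134e+06) = 1770 m/s

1770


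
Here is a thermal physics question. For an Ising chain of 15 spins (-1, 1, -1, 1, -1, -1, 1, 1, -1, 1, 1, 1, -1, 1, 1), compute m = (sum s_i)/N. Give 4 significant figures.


Step 1: Count up spins (+1): 9, down spins (-1): 6
Step 2: Total magnetization M = 9 - 6 = 3
Step 3: m = M/N = 3/15 = 0.2

0.2


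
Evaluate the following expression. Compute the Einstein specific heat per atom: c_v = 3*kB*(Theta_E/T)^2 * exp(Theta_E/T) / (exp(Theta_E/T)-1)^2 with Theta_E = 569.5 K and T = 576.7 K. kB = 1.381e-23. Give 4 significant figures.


Step 1: x = Theta_E/T = 569.5/576.7 = 0.9875
Step 2: x^2 = 0.9752
Step 3: exp(x) = 2.685
Step 4: c_v = 3*1.381e-23*0.9752*2.685/(2.685-1)^2 = 3.822e-23

3.822e-23


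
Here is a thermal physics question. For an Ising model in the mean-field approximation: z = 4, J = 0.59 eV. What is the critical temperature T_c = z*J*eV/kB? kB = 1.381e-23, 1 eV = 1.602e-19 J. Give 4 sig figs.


Step 1: z*J = 4*0.59 = 2.36 eV
Step 2: Convert to Joules: 2.36*1.602e-19 = 3.781e-19 J
Step 3: T_c = 3.781e-19 / 1.381e-23 = 2.738e+04 K

2.738e+04


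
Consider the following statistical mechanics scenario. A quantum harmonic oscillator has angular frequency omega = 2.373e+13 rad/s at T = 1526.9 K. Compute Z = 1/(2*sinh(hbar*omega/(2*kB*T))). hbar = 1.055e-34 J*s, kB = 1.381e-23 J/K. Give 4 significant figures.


Step 1: Compute x = hbar*omega/(kB*T) = 1.055e-34*2.373e+13/(1.381e-23*1526.9) = 0.1187
Step 2: x/2 = 0.05936
Step 3: sinh(x/2) = 0.0594
Step 4: Z = 1/(2*0.0594) = 8.418

8.418


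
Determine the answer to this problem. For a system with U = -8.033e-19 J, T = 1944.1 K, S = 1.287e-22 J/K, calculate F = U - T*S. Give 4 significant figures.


Step 1: T*S = 1944.1 * 1.287e-22 = 2.502e-19 J
Step 2: F = U - T*S = -8.033e-19 - 2.502e-19
Step 3: F = -1.054e-18 J

-1.054e-18


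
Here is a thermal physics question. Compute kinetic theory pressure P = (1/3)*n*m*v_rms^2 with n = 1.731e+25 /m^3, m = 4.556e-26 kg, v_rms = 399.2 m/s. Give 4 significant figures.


Step 1: v_rms^2 = 399.2^2 = 1.594e+05
Step 2: n*m = 1.731e+25*4.556e-26 = 0.7886
Step 3: P = (1/3)*0.7886*1.594e+05 = 4.189e+04 Pa

4.189e+04


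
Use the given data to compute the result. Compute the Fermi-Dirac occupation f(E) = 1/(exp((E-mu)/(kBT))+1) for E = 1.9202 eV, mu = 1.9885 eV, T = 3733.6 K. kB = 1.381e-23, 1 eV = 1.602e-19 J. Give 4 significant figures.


Step 1: (E - mu) = 1.9202 - 1.9885 = -0.0683 eV
Step 2: Convert: (E-mu)*eV = -1.094e-20 J
Step 3: x = (E-mu)*eV/(kB*T) = -0.2122
Step 4: f = 1/(exp(-0.2122)+1) = 0.5529

0.5529


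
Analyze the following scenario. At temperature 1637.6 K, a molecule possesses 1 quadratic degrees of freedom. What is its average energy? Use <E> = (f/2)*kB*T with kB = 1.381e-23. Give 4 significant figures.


Step 1: f/2 = 1/2 = 0.5
Step 2: kB*T = 1.381e-23 * 1637.6 = 2.262e-20
Step 3: <E> = 0.5 * 2.262e-20 = 1.131e-20 J

1.131e-20


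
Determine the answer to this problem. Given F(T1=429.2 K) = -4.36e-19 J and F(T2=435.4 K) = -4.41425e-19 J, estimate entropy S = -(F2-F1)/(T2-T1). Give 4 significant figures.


Step 1: dF = F2 - F1 = -4.41425e-19 - (-4.36e-19) = -5.425e-21 J
Step 2: dT = T2 - T1 = 435.4 - 429.2 = 6.2 K
Step 3: S = -dF/dT = -(-5.425e-21)/6.2 = 8.75e-22 J/K

8.75e-22


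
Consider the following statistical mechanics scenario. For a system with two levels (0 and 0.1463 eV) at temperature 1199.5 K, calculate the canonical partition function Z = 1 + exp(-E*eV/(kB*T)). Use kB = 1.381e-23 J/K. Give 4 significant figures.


Step 1: Compute beta*E = E*eV/(kB*T) = 0.1463*1.602e-19/(1.381e-23*1199.5) = 1.415
Step 2: exp(-beta*E) = exp(-1.415) = 0.243
Step 3: Z = 1 + 0.243 = 1.243

1.243


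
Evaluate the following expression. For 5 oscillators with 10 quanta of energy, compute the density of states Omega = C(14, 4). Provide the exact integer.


Step 1: Use binomial coefficient C(14, 4)
Step 2: Numerator = 14! / 10!
Step 3: Denominator = 4!
Step 4: Omega = 1001

1001


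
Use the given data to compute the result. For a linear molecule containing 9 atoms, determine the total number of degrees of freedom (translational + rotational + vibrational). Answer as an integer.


Step 1: Translational DOF = 3
Step 2: Rotational DOF (linear) = 2
Step 3: Vibrational DOF = 3*9 - 5 = 22
Step 4: Total = 3 + 2 + 22 = 27

27


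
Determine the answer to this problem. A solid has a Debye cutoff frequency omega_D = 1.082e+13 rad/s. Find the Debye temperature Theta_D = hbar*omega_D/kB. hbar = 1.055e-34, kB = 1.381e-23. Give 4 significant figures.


Step 1: hbar*omega_D = 1.055e-34 * 1.082e+13 = 1.142e-21 J
Step 2: Theta_D = 1.142e-21 / 1.381e-23
Step 3: Theta_D = 82.66 K

82.66


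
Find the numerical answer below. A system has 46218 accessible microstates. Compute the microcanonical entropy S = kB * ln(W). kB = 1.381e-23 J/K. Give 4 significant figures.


Step 1: ln(W) = ln(46218) = 10.74
Step 2: S = kB * ln(W) = 1.381e-23 * 10.74
Step 3: S = 1.483e-22 J/K

1.483e-22


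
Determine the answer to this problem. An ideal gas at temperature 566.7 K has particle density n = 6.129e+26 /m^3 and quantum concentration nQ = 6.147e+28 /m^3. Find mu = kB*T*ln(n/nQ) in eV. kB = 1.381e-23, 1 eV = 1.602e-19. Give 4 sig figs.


Step 1: n/nQ = 6.129e+26/6.147e+28 = 0.009971
Step 2: ln(n/nQ) = -4.608
Step 3: mu = kB*T*ln(n/nQ) = 7.826e-21*-4.608 = -3.606e-20 J
Step 4: Convert to eV: -3.606e-20/1.602e-19 = -0.2251 eV

-0.2251


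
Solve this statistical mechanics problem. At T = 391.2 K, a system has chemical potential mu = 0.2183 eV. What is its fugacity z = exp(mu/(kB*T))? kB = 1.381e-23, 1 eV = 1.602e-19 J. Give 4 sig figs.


Step 1: Convert mu to Joules: 0.2183*1.602e-19 = 3.497e-20 J
Step 2: kB*T = 1.381e-23*391.2 = 5.402e-21 J
Step 3: mu/(kB*T) = 6.473
Step 4: z = exp(6.473) = 647.6

647.6


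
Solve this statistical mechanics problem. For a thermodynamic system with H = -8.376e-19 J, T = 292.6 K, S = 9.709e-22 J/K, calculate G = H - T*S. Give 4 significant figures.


Step 1: T*S = 292.6 * 9.709e-22 = 2.841e-19 J
Step 2: G = H - T*S = -8.376e-19 - 2.841e-19
Step 3: G = -1.122e-18 J

-1.122e-18


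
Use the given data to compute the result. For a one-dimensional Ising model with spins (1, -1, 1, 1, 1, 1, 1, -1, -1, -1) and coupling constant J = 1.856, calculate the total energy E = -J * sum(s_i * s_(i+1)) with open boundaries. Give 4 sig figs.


Step 1: Nearest-neighbor products: -1, -1, 1, 1, 1, 1, -1, 1, 1
Step 2: Sum of products = 3
Step 3: E = -1.856 * 3 = -5.568

-5.568


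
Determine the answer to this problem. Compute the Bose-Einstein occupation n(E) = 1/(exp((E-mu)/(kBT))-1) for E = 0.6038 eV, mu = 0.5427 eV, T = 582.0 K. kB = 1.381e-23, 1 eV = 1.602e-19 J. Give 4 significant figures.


Step 1: (E - mu) = 0.0611 eV
Step 2: x = (E-mu)*eV/(kB*T) = 0.0611*1.602e-19/(1.381e-23*582.0) = 1.218
Step 3: exp(x) = 3.38
Step 4: n = 1/(exp(x)-1) = 0.4202

0.4202


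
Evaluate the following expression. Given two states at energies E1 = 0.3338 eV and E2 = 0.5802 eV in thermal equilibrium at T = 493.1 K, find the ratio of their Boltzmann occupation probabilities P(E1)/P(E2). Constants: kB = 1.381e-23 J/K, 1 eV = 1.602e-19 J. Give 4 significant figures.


Step 1: Compute energy difference dE = E1 - E2 = 0.3338 - 0.5802 = -0.2464 eV
Step 2: Convert to Joules: dE_J = -0.2464 * 1.602e-19 = -3.947e-20 J
Step 3: Compute exponent = -dE_J / (kB * T) = -(-3.947e-20) / (1.381e-23 * 493.1) = 5.797
Step 4: P(E1)/P(E2) = exp(5.797) = 329.2

329.2


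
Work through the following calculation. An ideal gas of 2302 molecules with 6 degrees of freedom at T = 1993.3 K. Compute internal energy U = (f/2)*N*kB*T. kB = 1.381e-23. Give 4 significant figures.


Step 1: f/2 = 6/2 = 3.0
Step 2: N*kB*T = 2302*1.381e-23*1993.3 = 6.337e-17
Step 3: U = 3.0 * 6.337e-17 = 1.901e-16 J

1.901e-16


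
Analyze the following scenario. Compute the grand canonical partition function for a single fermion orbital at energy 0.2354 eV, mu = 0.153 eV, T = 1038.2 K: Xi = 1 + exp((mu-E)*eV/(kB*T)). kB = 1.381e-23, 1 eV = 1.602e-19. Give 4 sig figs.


Step 1: (mu - E) = 0.153 - 0.2354 = -0.0824 eV
Step 2: x = (mu-E)*eV/(kB*T) = -0.0824*1.602e-19/(1.381e-23*1038.2) = -0.9207
Step 3: exp(x) = 0.3982
Step 4: Xi = 1 + 0.3982 = 1.398

1.398


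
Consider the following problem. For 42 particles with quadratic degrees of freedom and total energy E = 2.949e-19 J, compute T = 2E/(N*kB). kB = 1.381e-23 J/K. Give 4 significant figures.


Step 1: Numerator = 2*E = 2*2.949e-19 = 5.898e-19 J
Step 2: Denominator = N*kB = 42*1.381e-23 = 5.8e-22
Step 3: T = 5.898e-19 / 5.8e-22 = 1017 K

1017


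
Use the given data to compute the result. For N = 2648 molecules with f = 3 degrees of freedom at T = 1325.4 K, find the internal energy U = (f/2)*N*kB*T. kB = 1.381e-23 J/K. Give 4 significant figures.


Step 1: f/2 = 3/2 = 1.5
Step 2: N*kB*T = 2648*1.381e-23*1325.4 = 4.847e-17
Step 3: U = 1.5 * 4.847e-17 = 7.27e-17 J

7.27e-17


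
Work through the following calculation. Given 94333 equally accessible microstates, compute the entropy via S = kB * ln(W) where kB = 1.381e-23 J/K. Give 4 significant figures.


Step 1: ln(W) = ln(94333) = 11.45
Step 2: S = kB * ln(W) = 1.381e-23 * 11.45
Step 3: S = 1.582e-22 J/K

1.582e-22


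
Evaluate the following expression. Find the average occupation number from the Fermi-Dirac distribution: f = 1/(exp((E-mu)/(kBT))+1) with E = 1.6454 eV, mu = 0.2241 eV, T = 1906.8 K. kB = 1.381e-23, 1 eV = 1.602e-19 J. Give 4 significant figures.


Step 1: (E - mu) = 1.6454 - 0.2241 = 1.421 eV
Step 2: Convert: (E-mu)*eV = 2.277e-19 J
Step 3: x = (E-mu)*eV/(kB*T) = 8.647
Step 4: f = 1/(exp(8.647)+1) = 0.0001757

0.0001757


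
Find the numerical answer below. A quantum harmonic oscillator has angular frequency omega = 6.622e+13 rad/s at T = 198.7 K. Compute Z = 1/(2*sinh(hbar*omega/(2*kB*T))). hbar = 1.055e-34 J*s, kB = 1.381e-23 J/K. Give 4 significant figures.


Step 1: Compute x = hbar*omega/(kB*T) = 1.055e-34*6.622e+13/(1.381e-23*198.7) = 2.546
Step 2: x/2 = 1.273
Step 3: sinh(x/2) = 1.646
Step 4: Z = 1/(2*1.646) = 0.3038

0.3038


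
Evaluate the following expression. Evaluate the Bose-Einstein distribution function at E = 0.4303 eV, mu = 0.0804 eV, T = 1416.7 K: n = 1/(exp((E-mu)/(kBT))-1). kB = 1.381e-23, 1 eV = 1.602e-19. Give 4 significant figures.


Step 1: (E - mu) = 0.3499 eV
Step 2: x = (E-mu)*eV/(kB*T) = 0.3499*1.602e-19/(1.381e-23*1416.7) = 2.865
Step 3: exp(x) = 17.55
Step 4: n = 1/(exp(x)-1) = 0.06042

0.06042


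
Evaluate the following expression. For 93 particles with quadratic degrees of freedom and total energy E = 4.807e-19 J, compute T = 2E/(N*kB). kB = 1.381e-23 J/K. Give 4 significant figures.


Step 1: Numerator = 2*E = 2*4.807e-19 = 9.614e-19 J
Step 2: Denominator = N*kB = 93*1.381e-23 = 1.284e-21
Step 3: T = 9.614e-19 / 1.284e-21 = 748.6 K

748.6


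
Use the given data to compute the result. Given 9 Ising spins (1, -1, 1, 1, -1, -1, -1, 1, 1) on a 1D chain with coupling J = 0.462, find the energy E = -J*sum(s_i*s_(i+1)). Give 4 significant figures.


Step 1: Nearest-neighbor products: -1, -1, 1, -1, 1, 1, -1, 1
Step 2: Sum of products = 0
Step 3: E = -0.462 * 0 = 0

0


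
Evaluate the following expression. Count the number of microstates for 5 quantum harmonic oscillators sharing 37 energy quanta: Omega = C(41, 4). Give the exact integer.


Step 1: Use binomial coefficient C(41, 4)
Step 2: Numerator = 41! / 37!
Step 3: Denominator = 4!
Step 4: Omega = 101270

101270


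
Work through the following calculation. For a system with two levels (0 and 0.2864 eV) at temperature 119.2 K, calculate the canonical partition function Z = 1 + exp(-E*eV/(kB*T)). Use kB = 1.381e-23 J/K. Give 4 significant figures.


Step 1: Compute beta*E = E*eV/(kB*T) = 0.2864*1.602e-19/(1.381e-23*119.2) = 27.87
Step 2: exp(-beta*E) = exp(-27.87) = 7.86e-13
Step 3: Z = 1 + 7.86e-13 = 1

1


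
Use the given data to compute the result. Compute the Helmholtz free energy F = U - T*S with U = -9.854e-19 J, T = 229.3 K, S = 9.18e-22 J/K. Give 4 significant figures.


Step 1: T*S = 229.3 * 9.18e-22 = 2.105e-19 J
Step 2: F = U - T*S = -9.854e-19 - 2.105e-19
Step 3: F = -1.196e-18 J

-1.196e-18


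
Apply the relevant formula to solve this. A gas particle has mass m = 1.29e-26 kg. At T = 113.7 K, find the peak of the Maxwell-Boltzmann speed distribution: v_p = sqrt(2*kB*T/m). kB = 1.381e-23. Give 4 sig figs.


Step 1: Numerator = 2*kB*T = 2*1.381e-23*113.7 = 3.14e-21
Step 2: Ratio = 3.14e-21 / 1.29e-26 = 2.434e+05
Step 3: v_p = sqrt(2.434e+05) = 493.4 m/s

493.4


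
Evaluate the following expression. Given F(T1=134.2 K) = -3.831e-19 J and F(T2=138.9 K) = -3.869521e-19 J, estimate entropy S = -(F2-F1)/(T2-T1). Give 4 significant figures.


Step 1: dF = F2 - F1 = -3.869521e-19 - (-3.831e-19) = -3.8521e-21 J
Step 2: dT = T2 - T1 = 138.9 - 134.2 = 4.7 K
Step 3: S = -dF/dT = -(-3.8521e-21)/4.7 = 8.196e-22 J/K

8.196e-22


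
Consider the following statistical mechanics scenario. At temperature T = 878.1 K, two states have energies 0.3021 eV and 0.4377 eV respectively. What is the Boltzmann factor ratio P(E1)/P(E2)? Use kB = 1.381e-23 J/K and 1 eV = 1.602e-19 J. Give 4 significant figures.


Step 1: Compute energy difference dE = E1 - E2 = 0.3021 - 0.4377 = -0.1356 eV
Step 2: Convert to Joules: dE_J = -0.1356 * 1.602e-19 = -2.172e-20 J
Step 3: Compute exponent = -dE_J / (kB * T) = -(-2.172e-20) / (1.381e-23 * 878.1) = 1.791
Step 4: P(E1)/P(E2) = exp(1.791) = 5.998

5.998


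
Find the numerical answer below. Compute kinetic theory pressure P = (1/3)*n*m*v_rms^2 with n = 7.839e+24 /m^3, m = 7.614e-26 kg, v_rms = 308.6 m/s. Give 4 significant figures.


Step 1: v_rms^2 = 308.6^2 = 9.523e+04
Step 2: n*m = 7.839e+24*7.614e-26 = 0.5969
Step 3: P = (1/3)*0.5969*9.523e+04 = 1.895e+04 Pa

1.895e+04


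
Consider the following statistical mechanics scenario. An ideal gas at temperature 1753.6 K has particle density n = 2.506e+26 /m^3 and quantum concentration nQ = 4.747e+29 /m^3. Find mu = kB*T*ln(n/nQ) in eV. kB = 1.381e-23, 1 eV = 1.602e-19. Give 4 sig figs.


Step 1: n/nQ = 2.506e+26/4.747e+29 = 0.0005279
Step 2: ln(n/nQ) = -7.547
Step 3: mu = kB*T*ln(n/nQ) = 2.422e-20*-7.547 = -1.828e-19 J
Step 4: Convert to eV: -1.828e-19/1.602e-19 = -1.141 eV

-1.141


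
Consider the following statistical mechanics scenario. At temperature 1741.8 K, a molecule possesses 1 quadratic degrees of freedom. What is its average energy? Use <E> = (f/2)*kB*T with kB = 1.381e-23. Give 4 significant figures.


Step 1: f/2 = 1/2 = 0.5
Step 2: kB*T = 1.381e-23 * 1741.8 = 2.405e-20
Step 3: <E> = 0.5 * 2.405e-20 = 1.203e-20 J

1.203e-20


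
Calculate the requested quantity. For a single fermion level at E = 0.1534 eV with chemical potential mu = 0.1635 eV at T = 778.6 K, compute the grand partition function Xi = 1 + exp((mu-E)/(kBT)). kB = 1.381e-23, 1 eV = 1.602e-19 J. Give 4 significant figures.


Step 1: (mu - E) = 0.1635 - 0.1534 = 0.0101 eV
Step 2: x = (mu-E)*eV/(kB*T) = 0.0101*1.602e-19/(1.381e-23*778.6) = 0.1505
Step 3: exp(x) = 1.162
Step 4: Xi = 1 + 1.162 = 2.162

2.162


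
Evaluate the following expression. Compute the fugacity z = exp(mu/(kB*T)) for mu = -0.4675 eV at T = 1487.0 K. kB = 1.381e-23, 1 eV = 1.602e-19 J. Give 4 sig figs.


Step 1: Convert mu to Joules: -0.4675*1.602e-19 = -7.489e-20 J
Step 2: kB*T = 1.381e-23*1487.0 = 2.054e-20 J
Step 3: mu/(kB*T) = -3.647
Step 4: z = exp(-3.647) = 0.02607

0.02607


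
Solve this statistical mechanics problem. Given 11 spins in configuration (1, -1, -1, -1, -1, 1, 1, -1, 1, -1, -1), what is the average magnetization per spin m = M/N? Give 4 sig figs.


Step 1: Count up spins (+1): 4, down spins (-1): 7
Step 2: Total magnetization M = 4 - 7 = -3
Step 3: m = M/N = -3/11 = -0.2727

-0.2727


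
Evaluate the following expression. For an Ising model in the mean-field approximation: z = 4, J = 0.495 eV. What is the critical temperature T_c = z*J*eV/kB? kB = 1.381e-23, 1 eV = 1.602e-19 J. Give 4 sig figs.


Step 1: z*J = 4*0.495 = 1.98 eV
Step 2: Convert to Joules: 1.98*1.602e-19 = 3.172e-19 J
Step 3: T_c = 3.172e-19 / 1.381e-23 = 2.297e+04 K

2.297e+04


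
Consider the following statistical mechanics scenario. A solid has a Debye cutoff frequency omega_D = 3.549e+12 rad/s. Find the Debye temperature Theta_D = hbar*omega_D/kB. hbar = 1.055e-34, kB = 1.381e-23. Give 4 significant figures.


Step 1: hbar*omega_D = 1.055e-34 * 3.549e+12 = 3.744e-22 J
Step 2: Theta_D = 3.744e-22 / 1.381e-23
Step 3: Theta_D = 27.11 K

27.11


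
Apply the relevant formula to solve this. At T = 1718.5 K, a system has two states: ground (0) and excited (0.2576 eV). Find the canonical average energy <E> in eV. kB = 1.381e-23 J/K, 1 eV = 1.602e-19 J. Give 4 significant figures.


Step 1: beta*E = 0.2576*1.602e-19/(1.381e-23*1718.5) = 1.739
Step 2: exp(-beta*E) = 0.1757
Step 3: <E> = 0.2576*0.1757/(1+0.1757) = 0.0385 eV

0.0385


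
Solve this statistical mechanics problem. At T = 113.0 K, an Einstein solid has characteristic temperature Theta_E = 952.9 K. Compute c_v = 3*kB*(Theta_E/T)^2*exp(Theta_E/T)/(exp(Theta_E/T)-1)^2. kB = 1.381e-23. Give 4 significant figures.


Step 1: x = Theta_E/T = 952.9/113.0 = 8.433
Step 2: x^2 = 71.11
Step 3: exp(x) = 4595
Step 4: c_v = 3*1.381e-23*71.11*4595/(4595-1)^2 = 6.414e-25

6.414e-25


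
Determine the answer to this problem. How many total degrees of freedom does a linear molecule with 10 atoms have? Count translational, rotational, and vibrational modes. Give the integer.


Step 1: Translational DOF = 3
Step 2: Rotational DOF (linear) = 2
Step 3: Vibrational DOF = 3*10 - 5 = 25
Step 4: Total = 3 + 2 + 25 = 30

30


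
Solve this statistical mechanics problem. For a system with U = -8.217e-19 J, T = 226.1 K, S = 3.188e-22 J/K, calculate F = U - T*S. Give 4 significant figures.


Step 1: T*S = 226.1 * 3.188e-22 = 7.208e-20 J
Step 2: F = U - T*S = -8.217e-19 - 7.208e-20
Step 3: F = -8.938e-19 J

-8.938e-19


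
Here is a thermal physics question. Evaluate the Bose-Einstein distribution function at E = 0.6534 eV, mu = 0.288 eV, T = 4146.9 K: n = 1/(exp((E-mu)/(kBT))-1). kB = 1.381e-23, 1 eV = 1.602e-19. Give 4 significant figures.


Step 1: (E - mu) = 0.3654 eV
Step 2: x = (E-mu)*eV/(kB*T) = 0.3654*1.602e-19/(1.381e-23*4146.9) = 1.022
Step 3: exp(x) = 2.779
Step 4: n = 1/(exp(x)-1) = 0.5621

0.5621


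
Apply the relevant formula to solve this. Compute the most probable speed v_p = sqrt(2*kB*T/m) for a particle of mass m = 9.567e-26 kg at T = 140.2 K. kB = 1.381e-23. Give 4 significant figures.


Step 1: Numerator = 2*kB*T = 2*1.381e-23*140.2 = 3.872e-21
Step 2: Ratio = 3.872e-21 / 9.567e-26 = 4.048e+04
Step 3: v_p = sqrt(4.048e+04) = 201.2 m/s

201.2


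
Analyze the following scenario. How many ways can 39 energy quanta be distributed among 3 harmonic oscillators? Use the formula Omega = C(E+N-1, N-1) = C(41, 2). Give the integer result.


Step 1: Use binomial coefficient C(41, 2)
Step 2: Numerator = 41! / 39!
Step 3: Denominator = 2!
Step 4: Omega = 820

820


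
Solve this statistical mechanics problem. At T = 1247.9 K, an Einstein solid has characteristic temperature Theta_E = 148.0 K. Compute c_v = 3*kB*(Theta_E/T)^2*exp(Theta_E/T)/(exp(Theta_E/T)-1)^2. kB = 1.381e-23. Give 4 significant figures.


Step 1: x = Theta_E/T = 148.0/1247.9 = 0.1186
Step 2: x^2 = 0.01407
Step 3: exp(x) = 1.126
Step 4: c_v = 3*1.381e-23*0.01407*1.126/(1.126-1)^2 = 4.138e-23

4.138e-23


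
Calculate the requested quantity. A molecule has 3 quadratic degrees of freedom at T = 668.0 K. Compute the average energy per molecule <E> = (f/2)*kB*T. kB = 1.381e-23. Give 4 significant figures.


Step 1: f/2 = 3/2 = 1.5
Step 2: kB*T = 1.381e-23 * 668.0 = 9.225e-21
Step 3: <E> = 1.5 * 9.225e-21 = 1.384e-20 J

1.384e-20


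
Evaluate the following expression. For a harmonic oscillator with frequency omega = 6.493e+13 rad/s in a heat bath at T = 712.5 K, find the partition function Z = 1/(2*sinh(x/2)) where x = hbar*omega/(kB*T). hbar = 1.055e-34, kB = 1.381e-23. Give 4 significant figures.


Step 1: Compute x = hbar*omega/(kB*T) = 1.055e-34*6.493e+13/(1.381e-23*712.5) = 0.6962
Step 2: x/2 = 0.3481
Step 3: sinh(x/2) = 0.3552
Step 4: Z = 1/(2*0.3552) = 1.408

1.408


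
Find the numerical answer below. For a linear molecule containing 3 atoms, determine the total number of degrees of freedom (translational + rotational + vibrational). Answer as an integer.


Step 1: Translational DOF = 3
Step 2: Rotational DOF (linear) = 2
Step 3: Vibrational DOF = 3*3 - 5 = 4
Step 4: Total = 3 + 2 + 4 = 9

9


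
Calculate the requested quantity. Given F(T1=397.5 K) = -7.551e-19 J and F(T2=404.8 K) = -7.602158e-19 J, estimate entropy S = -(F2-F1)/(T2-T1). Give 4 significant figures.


Step 1: dF = F2 - F1 = -7.602158e-19 - (-7.551e-19) = -5.1158e-21 J
Step 2: dT = T2 - T1 = 404.8 - 397.5 = 7.3 K
Step 3: S = -dF/dT = -(-5.1158e-21)/7.3 = 7.008e-22 J/K

7.008e-22


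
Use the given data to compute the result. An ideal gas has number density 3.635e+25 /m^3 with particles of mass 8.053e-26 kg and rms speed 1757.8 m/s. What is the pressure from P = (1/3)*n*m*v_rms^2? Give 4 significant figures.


Step 1: v_rms^2 = 1757.8^2 = 3.09e+06
Step 2: n*m = 3.635e+25*8.053e-26 = 2.927
Step 3: P = (1/3)*2.927*3.09e+06 = 3.015e+06 Pa

3.015e+06


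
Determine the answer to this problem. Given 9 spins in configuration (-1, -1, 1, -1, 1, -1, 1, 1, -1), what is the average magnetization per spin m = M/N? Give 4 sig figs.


Step 1: Count up spins (+1): 4, down spins (-1): 5
Step 2: Total magnetization M = 4 - 5 = -1
Step 3: m = M/N = -1/9 = -0.1111

-0.1111


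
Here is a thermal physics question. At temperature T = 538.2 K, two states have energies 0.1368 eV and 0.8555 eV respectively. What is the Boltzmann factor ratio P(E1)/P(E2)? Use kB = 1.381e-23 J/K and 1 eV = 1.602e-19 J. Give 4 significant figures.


Step 1: Compute energy difference dE = E1 - E2 = 0.1368 - 0.8555 = -0.7187 eV
Step 2: Convert to Joules: dE_J = -0.7187 * 1.602e-19 = -1.151e-19 J
Step 3: Compute exponent = -dE_J / (kB * T) = -(-1.151e-19) / (1.381e-23 * 538.2) = 15.49
Step 4: P(E1)/P(E2) = exp(15.49) = 5.34e+06

5.34e+06


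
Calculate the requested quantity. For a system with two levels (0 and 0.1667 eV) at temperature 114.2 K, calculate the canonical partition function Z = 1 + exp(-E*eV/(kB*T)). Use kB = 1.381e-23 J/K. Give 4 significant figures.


Step 1: Compute beta*E = E*eV/(kB*T) = 0.1667*1.602e-19/(1.381e-23*114.2) = 16.93
Step 2: exp(-beta*E) = exp(-16.93) = 4.426e-08
Step 3: Z = 1 + 4.426e-08 = 1

1


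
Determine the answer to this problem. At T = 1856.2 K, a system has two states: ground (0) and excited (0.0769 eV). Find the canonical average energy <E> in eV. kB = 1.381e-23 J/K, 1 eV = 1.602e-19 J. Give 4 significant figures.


Step 1: beta*E = 0.0769*1.602e-19/(1.381e-23*1856.2) = 0.4806
Step 2: exp(-beta*E) = 0.6184
Step 3: <E> = 0.0769*0.6184/(1+0.6184) = 0.02938 eV

0.02938


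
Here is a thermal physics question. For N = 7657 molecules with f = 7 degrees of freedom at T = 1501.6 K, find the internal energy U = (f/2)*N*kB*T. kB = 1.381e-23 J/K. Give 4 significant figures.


Step 1: f/2 = 7/2 = 3.5
Step 2: N*kB*T = 7657*1.381e-23*1501.6 = 1.588e-16
Step 3: U = 3.5 * 1.588e-16 = 5.557e-16 J

5.557e-16


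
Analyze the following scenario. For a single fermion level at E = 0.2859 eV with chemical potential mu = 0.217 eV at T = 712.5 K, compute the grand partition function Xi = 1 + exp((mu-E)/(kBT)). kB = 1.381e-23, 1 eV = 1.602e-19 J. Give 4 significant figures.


Step 1: (mu - E) = 0.217 - 0.2859 = -0.0689 eV
Step 2: x = (mu-E)*eV/(kB*T) = -0.0689*1.602e-19/(1.381e-23*712.5) = -1.122
Step 3: exp(x) = 0.3257
Step 4: Xi = 1 + 0.3257 = 1.326

1.326


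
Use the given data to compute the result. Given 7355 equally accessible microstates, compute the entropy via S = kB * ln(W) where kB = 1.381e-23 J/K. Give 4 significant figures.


Step 1: ln(W) = ln(7355) = 8.903
Step 2: S = kB * ln(W) = 1.381e-23 * 8.903
Step 3: S = 1.23e-22 J/K

1.23e-22


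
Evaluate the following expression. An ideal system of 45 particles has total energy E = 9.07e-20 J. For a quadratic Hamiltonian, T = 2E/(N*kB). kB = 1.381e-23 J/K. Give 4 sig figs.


Step 1: Numerator = 2*E = 2*9.07e-20 = 1.814e-19 J
Step 2: Denominator = N*kB = 45*1.381e-23 = 6.215e-22
Step 3: T = 1.814e-19 / 6.215e-22 = 291.9 K

291.9


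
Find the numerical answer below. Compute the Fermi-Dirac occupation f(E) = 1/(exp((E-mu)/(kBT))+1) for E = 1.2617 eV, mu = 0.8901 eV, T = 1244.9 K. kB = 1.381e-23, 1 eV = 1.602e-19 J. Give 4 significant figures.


Step 1: (E - mu) = 1.2617 - 0.8901 = 0.3716 eV
Step 2: Convert: (E-mu)*eV = 5.953e-20 J
Step 3: x = (E-mu)*eV/(kB*T) = 3.463
Step 4: f = 1/(exp(3.463)+1) = 0.03039

0.03039


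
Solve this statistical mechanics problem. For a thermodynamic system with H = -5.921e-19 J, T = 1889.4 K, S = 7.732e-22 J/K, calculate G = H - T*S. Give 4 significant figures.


Step 1: T*S = 1889.4 * 7.732e-22 = 1.461e-18 J
Step 2: G = H - T*S = -5.921e-19 - 1.461e-18
Step 3: G = -2.053e-18 J

-2.053e-18


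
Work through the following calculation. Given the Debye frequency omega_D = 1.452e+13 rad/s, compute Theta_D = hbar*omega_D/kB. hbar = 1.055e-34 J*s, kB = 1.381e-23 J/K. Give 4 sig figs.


Step 1: hbar*omega_D = 1.055e-34 * 1.452e+13 = 1.532e-21 J
Step 2: Theta_D = 1.532e-21 / 1.381e-23
Step 3: Theta_D = 110.9 K

110.9


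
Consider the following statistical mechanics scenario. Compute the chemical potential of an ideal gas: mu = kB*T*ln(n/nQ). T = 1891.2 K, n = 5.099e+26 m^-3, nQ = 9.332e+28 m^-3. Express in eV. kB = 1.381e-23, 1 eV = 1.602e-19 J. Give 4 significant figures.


Step 1: n/nQ = 5.099e+26/9.332e+28 = 0.005464
Step 2: ln(n/nQ) = -5.21
Step 3: mu = kB*T*ln(n/nQ) = 2.612e-20*-5.21 = -1.361e-19 J
Step 4: Convert to eV: -1.361e-19/1.602e-19 = -0.8493 eV

-0.8493


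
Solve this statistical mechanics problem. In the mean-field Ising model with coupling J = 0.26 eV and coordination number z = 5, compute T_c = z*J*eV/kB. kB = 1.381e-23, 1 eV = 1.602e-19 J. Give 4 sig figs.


Step 1: z*J = 5*0.26 = 1.3 eV
Step 2: Convert to Joules: 1.3*1.602e-19 = 2.083e-19 J
Step 3: T_c = 2.083e-19 / 1.381e-23 = 1.508e+04 K

1.508e+04


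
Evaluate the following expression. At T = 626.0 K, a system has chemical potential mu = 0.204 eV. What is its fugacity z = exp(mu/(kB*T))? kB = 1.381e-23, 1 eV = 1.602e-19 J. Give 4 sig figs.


Step 1: Convert mu to Joules: 0.204*1.602e-19 = 3.268e-20 J
Step 2: kB*T = 1.381e-23*626.0 = 8.645e-21 J
Step 3: mu/(kB*T) = 3.78
Step 4: z = exp(3.78) = 43.83

43.83


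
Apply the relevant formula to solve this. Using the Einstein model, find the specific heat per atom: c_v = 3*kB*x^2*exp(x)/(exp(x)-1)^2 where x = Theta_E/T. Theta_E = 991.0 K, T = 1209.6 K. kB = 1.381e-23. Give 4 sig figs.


Step 1: x = Theta_E/T = 991.0/1209.6 = 0.8193
Step 2: x^2 = 0.6712
Step 3: exp(x) = 2.269
Step 4: c_v = 3*1.381e-23*0.6712*2.269/(2.269-1)^2 = 3.919e-23

3.919e-23


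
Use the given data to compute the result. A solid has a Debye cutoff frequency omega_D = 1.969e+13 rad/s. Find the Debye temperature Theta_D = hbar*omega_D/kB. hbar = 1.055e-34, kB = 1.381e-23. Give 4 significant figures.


Step 1: hbar*omega_D = 1.055e-34 * 1.969e+13 = 2.077e-21 J
Step 2: Theta_D = 2.077e-21 / 1.381e-23
Step 3: Theta_D = 150.4 K

150.4


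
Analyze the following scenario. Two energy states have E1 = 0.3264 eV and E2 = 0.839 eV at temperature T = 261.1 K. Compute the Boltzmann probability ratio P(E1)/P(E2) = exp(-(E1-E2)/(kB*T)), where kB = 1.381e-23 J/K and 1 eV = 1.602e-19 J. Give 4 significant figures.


Step 1: Compute energy difference dE = E1 - E2 = 0.3264 - 0.839 = -0.5126 eV
Step 2: Convert to Joules: dE_J = -0.5126 * 1.602e-19 = -8.212e-20 J
Step 3: Compute exponent = -dE_J / (kB * T) = -(-8.212e-20) / (1.381e-23 * 261.1) = 22.77
Step 4: P(E1)/P(E2) = exp(22.77) = 7.774e+09

7.774e+09


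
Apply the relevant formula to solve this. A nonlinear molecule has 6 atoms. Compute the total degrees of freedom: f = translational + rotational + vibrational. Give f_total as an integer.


Step 1: Translational DOF = 3
Step 2: Rotational DOF (nonlinear) = 3
Step 3: Vibrational DOF = 3*6 - 6 = 12
Step 4: Total = 3 + 3 + 12 = 18

18


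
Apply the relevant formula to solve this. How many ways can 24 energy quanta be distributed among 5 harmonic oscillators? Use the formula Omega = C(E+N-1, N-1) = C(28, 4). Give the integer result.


Step 1: Use binomial coefficient C(28, 4)
Step 2: Numerator = 28! / 24!
Step 3: Denominator = 4!
Step 4: Omega = 20475

20475


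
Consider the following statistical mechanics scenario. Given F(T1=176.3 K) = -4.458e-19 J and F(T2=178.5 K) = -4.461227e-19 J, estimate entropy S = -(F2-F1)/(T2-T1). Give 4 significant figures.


Step 1: dF = F2 - F1 = -4.461227e-19 - (-4.458e-19) = -3.227e-22 J
Step 2: dT = T2 - T1 = 178.5 - 176.3 = 2.2 K
Step 3: S = -dF/dT = -(-3.227e-22)/2.2 = 1.467e-22 J/K

1.467e-22


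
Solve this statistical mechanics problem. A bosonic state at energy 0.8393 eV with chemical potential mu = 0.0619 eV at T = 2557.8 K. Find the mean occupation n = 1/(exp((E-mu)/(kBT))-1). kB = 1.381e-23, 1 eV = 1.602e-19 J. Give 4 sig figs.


Step 1: (E - mu) = 0.7774 eV
Step 2: x = (E-mu)*eV/(kB*T) = 0.7774*1.602e-19/(1.381e-23*2557.8) = 3.526
Step 3: exp(x) = 33.98
Step 4: n = 1/(exp(x)-1) = 0.03032

0.03032


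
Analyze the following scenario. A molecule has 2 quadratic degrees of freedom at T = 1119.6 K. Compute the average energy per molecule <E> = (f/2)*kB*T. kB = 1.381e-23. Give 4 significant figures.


Step 1: f/2 = 2/2 = 1
Step 2: kB*T = 1.381e-23 * 1119.6 = 1.546e-20
Step 3: <E> = 1 * 1.546e-20 = 1.546e-20 J

1.546e-20


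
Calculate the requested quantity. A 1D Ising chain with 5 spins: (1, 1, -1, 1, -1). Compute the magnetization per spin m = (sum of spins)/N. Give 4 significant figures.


Step 1: Count up spins (+1): 3, down spins (-1): 2
Step 2: Total magnetization M = 3 - 2 = 1
Step 3: m = M/N = 1/5 = 0.2

0.2


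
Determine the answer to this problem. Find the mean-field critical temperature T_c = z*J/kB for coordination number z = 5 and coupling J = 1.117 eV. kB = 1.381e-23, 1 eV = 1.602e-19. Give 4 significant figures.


Step 1: z*J = 5*1.117 = 5.585 eV
Step 2: Convert to Joules: 5.585*1.602e-19 = 8.947e-19 J
Step 3: T_c = 8.947e-19 / 1.381e-23 = 6.479e+04 K

6.479e+04


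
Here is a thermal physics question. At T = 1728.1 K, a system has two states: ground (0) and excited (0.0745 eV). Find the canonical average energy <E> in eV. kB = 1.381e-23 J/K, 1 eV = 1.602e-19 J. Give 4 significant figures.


Step 1: beta*E = 0.0745*1.602e-19/(1.381e-23*1728.1) = 0.5001
Step 2: exp(-beta*E) = 0.6065
Step 3: <E> = 0.0745*0.6065/(1+0.6065) = 0.02813 eV

0.02813


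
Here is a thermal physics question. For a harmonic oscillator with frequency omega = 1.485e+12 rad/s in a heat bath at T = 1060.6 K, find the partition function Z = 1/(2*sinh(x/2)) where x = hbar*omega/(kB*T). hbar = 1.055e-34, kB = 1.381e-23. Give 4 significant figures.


Step 1: Compute x = hbar*omega/(kB*T) = 1.055e-34*1.485e+12/(1.381e-23*1060.6) = 0.0107
Step 2: x/2 = 0.005348
Step 3: sinh(x/2) = 0.005348
Step 4: Z = 1/(2*0.005348) = 93.49

93.49


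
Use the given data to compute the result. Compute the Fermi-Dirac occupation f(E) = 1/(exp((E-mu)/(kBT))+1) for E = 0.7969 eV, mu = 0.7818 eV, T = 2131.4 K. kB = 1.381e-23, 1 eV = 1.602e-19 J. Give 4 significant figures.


Step 1: (E - mu) = 0.7969 - 0.7818 = 0.0151 eV
Step 2: Convert: (E-mu)*eV = 2.419e-21 J
Step 3: x = (E-mu)*eV/(kB*T) = 0.08218
Step 4: f = 1/(exp(0.08218)+1) = 0.4795

0.4795


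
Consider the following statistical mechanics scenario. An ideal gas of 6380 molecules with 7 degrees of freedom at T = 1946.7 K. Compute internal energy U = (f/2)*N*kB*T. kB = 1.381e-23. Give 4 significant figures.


Step 1: f/2 = 7/2 = 3.5
Step 2: N*kB*T = 6380*1.381e-23*1946.7 = 1.715e-16
Step 3: U = 3.5 * 1.715e-16 = 6.003e-16 J

6.003e-16


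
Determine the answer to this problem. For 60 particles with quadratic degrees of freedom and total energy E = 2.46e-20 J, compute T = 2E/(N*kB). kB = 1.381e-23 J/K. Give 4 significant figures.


Step 1: Numerator = 2*E = 2*2.46e-20 = 4.92e-20 J
Step 2: Denominator = N*kB = 60*1.381e-23 = 8.286e-22
Step 3: T = 4.92e-20 / 8.286e-22 = 59.38 K

59.38


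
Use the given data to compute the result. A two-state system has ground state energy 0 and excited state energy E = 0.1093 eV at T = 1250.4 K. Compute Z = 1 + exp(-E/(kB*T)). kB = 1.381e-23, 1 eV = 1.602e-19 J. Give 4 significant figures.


Step 1: Compute beta*E = E*eV/(kB*T) = 0.1093*1.602e-19/(1.381e-23*1250.4) = 1.014
Step 2: exp(-beta*E) = exp(-1.014) = 0.3628
Step 3: Z = 1 + 0.3628 = 1.363

1.363


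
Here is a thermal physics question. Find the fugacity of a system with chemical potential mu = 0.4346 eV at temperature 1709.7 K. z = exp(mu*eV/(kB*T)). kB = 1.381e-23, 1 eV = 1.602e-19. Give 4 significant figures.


Step 1: Convert mu to Joules: 0.4346*1.602e-19 = 6.962e-20 J
Step 2: kB*T = 1.381e-23*1709.7 = 2.361e-20 J
Step 3: mu/(kB*T) = 2.949
Step 4: z = exp(2.949) = 19.08

19.08


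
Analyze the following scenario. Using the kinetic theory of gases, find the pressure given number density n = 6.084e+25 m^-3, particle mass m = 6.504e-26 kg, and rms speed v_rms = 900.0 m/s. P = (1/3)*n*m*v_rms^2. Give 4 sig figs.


Step 1: v_rms^2 = 900.0^2 = 8.1e+05
Step 2: n*m = 6.084e+25*6.504e-26 = 3.957
Step 3: P = (1/3)*3.957*8.1e+05 = 1.068e+06 Pa

1.068e+06


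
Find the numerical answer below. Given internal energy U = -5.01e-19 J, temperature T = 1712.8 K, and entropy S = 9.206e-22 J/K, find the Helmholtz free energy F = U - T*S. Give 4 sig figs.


Step 1: T*S = 1712.8 * 9.206e-22 = 1.577e-18 J
Step 2: F = U - T*S = -5.01e-19 - 1.577e-18
Step 3: F = -2.078e-18 J

-2.078e-18


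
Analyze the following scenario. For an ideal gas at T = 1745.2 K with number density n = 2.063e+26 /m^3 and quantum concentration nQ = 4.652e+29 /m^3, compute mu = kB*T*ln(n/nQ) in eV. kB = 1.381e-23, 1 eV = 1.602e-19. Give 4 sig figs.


Step 1: n/nQ = 2.063e+26/4.652e+29 = 0.0004435
Step 2: ln(n/nQ) = -7.721
Step 3: mu = kB*T*ln(n/nQ) = 2.41e-20*-7.721 = -1.861e-19 J
Step 4: Convert to eV: -1.861e-19/1.602e-19 = -1.162 eV

-1.162


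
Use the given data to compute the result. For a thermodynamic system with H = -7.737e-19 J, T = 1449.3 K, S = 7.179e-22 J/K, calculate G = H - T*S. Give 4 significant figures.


Step 1: T*S = 1449.3 * 7.179e-22 = 1.04e-18 J
Step 2: G = H - T*S = -7.737e-19 - 1.04e-18
Step 3: G = -1.814e-18 J

-1.814e-18


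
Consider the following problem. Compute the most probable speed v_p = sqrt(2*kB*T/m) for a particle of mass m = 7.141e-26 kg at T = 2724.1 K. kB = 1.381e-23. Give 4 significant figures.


Step 1: Numerator = 2*kB*T = 2*1.381e-23*2724.1 = 7.524e-20
Step 2: Ratio = 7.524e-20 / 7.141e-26 = 1.054e+06
Step 3: v_p = sqrt(1.054e+06) = 1026 m/s

1026


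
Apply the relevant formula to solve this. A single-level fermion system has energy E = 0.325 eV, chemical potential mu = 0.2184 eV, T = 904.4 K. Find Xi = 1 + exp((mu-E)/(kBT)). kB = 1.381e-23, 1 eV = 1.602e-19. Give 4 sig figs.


Step 1: (mu - E) = 0.2184 - 0.325 = -0.1066 eV
Step 2: x = (mu-E)*eV/(kB*T) = -0.1066*1.602e-19/(1.381e-23*904.4) = -1.367
Step 3: exp(x) = 0.2548
Step 4: Xi = 1 + 0.2548 = 1.255

1.255


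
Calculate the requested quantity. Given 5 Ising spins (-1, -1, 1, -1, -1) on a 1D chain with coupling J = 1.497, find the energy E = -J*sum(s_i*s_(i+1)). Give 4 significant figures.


Step 1: Nearest-neighbor products: 1, -1, -1, 1
Step 2: Sum of products = 0
Step 3: E = -1.497 * 0 = 0

0


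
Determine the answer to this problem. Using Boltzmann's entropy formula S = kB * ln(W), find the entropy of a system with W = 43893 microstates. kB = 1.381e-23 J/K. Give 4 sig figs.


Step 1: ln(W) = ln(43893) = 10.69
Step 2: S = kB * ln(W) = 1.381e-23 * 10.69
Step 3: S = 1.476e-22 J/K

1.476e-22


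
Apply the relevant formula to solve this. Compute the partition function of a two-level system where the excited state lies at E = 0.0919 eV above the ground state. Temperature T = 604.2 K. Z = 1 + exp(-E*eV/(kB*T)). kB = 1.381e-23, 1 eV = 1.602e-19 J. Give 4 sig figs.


Step 1: Compute beta*E = E*eV/(kB*T) = 0.0919*1.602e-19/(1.381e-23*604.2) = 1.764
Step 2: exp(-beta*E) = exp(-1.764) = 0.1713
Step 3: Z = 1 + 0.1713 = 1.171

1.171


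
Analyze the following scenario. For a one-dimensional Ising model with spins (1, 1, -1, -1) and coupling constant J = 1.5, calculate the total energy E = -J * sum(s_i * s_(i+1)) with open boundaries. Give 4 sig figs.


Step 1: Nearest-neighbor products: 1, -1, 1
Step 2: Sum of products = 1
Step 3: E = -1.5 * 1 = -1.5

-1.5


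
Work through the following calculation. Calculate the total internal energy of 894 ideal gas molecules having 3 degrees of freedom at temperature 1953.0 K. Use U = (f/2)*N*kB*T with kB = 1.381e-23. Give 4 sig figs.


Step 1: f/2 = 3/2 = 1.5
Step 2: N*kB*T = 894*1.381e-23*1953.0 = 2.411e-17
Step 3: U = 1.5 * 2.411e-17 = 3.617e-17 J

3.617e-17


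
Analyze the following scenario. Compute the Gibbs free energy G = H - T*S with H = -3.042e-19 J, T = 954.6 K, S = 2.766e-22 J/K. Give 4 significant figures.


Step 1: T*S = 954.6 * 2.766e-22 = 2.64e-19 J
Step 2: G = H - T*S = -3.042e-19 - 2.64e-19
Step 3: G = -5.682e-19 J

-5.682e-19
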